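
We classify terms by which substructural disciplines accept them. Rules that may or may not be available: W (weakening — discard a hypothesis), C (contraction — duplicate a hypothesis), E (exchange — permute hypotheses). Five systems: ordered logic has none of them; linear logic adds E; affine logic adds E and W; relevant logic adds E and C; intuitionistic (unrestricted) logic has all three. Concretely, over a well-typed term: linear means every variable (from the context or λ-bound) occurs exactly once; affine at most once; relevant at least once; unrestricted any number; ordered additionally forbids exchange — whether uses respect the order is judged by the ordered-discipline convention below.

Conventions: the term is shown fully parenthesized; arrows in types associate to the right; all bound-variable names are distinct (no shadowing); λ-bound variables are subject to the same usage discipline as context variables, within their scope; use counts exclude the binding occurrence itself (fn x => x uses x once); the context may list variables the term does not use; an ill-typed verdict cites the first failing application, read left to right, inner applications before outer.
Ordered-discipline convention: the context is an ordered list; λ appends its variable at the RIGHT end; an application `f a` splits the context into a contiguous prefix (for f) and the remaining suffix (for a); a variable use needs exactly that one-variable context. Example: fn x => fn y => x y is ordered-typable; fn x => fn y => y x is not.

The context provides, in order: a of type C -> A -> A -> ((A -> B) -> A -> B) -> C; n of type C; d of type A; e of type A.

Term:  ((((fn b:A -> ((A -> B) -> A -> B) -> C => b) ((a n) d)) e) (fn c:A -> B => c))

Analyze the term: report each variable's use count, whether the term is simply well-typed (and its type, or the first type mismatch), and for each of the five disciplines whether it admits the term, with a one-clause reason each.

variable uses: a: 1; n: 1; d: 1; e: 1; b (λ-bound): 1; c (λ-bound): 1
left-to-right use order: b, a, n, d, e, c
typing: well-typed — term : C
ordered: ✓, a, n, d, e, b, c: once each, no exchange needed
linear: ✓, exactly-once usage across a, n, d, e, b, c
affine: ✓, at most one use each (a, n, d, e, b, c)
relevant: ✓, at least one use each (a, n, d, e, b, c)
unrestricted: ✓, typability at C is all that's needed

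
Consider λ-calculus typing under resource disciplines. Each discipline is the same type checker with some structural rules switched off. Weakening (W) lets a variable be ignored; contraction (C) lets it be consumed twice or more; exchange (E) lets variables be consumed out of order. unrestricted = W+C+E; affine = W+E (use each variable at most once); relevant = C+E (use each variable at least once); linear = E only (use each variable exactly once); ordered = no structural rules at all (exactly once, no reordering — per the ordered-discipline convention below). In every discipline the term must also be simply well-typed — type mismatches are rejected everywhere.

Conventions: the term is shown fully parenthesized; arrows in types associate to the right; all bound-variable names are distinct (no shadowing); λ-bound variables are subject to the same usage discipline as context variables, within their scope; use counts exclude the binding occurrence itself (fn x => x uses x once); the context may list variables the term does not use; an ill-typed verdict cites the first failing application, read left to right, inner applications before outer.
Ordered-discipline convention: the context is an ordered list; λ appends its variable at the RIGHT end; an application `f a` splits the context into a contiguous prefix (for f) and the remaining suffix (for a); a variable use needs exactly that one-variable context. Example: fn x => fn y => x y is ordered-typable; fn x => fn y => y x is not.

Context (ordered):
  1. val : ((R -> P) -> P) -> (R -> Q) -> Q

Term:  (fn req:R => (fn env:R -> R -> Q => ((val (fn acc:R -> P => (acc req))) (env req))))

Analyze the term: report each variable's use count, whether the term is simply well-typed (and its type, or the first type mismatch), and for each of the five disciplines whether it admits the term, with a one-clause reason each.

use counts: val=1, req (bound)=2, env (bound)=1, acc (bound)=1
uses in reading order: val, acc, req, env, req
typing: ✓ — R -> (R -> R -> Q) -> Q
ordered: ✗, needs contraction — req ×2
linear: ✗, needs contraction — req ×2
affine: ✗, needs contraction — req ×2
relevant: ✓, every one of val, req, env, acc appears
unrestricted: ✓, well-typed at R -> (R -> R -> Q) -> Q; no restrictions here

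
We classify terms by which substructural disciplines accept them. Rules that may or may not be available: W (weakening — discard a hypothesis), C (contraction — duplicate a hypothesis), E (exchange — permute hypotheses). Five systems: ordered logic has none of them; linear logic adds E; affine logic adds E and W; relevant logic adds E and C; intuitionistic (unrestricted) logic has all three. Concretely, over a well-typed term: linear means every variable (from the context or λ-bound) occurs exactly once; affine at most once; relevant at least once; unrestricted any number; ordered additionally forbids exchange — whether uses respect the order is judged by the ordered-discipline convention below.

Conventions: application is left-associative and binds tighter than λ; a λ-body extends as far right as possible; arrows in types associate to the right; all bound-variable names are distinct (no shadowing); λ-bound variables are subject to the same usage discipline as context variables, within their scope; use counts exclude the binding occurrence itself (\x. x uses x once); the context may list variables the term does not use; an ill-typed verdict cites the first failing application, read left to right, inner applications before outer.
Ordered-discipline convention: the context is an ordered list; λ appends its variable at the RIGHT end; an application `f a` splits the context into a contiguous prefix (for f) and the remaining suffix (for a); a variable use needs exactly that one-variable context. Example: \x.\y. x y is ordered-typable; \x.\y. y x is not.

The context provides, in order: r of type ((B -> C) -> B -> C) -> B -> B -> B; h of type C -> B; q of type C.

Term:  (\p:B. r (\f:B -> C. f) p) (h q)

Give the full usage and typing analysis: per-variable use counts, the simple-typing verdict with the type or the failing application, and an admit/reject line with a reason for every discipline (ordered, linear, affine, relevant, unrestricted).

use counts: r: 1; h: 1; q: 1; p (bound): 1; f (bound): 1
uses in reading order: r, f, p, h, q
typing: well-typed at B -> B
ordered: ✓, r, h, q, p, f once each; derivable with no W/C/E
linear: ✓, single use per variable (r, h, q, p, f)
affine: ✓, no duplicate uses among r, h, q, p, f
relevant: ✓, at least one use each (r, h, q, p, f)
unrestricted: ✓, well-typed at B -> B; no restrictions here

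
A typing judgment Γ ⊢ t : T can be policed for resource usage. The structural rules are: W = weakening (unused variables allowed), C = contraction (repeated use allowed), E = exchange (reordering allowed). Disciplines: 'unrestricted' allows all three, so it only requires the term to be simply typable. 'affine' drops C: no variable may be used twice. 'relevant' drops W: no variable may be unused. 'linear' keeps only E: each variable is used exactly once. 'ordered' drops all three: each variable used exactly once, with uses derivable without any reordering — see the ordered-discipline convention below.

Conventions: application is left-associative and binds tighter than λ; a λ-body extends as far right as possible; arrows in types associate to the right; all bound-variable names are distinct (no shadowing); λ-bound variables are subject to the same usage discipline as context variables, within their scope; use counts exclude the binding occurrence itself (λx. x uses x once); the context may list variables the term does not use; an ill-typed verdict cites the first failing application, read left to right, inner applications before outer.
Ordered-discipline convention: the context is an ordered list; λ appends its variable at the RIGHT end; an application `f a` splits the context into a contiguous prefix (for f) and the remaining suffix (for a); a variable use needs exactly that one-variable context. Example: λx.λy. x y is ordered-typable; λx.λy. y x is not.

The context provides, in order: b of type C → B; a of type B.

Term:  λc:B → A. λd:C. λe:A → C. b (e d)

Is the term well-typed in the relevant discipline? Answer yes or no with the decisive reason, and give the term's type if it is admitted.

no — a type mismatch blocks all five
variable uses: b ×1, a ×0, c (λ-bound) ×0, d (λ-bound) ×1, e (λ-bound) ×1
left-to-right use order: b, e, d
typing: ill-typed: a function awaiting A gets C
summary: ordered ✗, linear ✗, affine ✗, relevant ✗, unrestricted ✗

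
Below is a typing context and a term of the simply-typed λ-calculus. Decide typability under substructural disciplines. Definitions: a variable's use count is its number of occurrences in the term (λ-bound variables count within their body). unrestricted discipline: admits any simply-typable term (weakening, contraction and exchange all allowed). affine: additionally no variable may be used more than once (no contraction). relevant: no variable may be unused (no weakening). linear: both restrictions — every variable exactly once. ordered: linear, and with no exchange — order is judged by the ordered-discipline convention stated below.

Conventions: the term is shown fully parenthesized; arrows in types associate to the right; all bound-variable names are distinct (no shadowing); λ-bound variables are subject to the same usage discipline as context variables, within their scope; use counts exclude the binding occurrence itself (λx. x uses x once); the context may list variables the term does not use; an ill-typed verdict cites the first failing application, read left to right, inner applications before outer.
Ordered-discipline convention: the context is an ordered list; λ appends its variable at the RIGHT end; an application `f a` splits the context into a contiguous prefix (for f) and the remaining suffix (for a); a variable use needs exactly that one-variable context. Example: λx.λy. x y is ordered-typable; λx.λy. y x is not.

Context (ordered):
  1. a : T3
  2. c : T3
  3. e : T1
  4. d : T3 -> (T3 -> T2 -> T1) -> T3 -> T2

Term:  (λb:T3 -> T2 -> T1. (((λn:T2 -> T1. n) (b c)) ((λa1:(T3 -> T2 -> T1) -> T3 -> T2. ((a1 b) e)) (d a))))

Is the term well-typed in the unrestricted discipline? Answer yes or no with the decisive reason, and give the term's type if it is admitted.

no — not simply typable
counts: a: 1×; c: 1×; e: 1×; d: 1×; b [bound]: 2×; n [bound]: 1×; a1 [bound]: 1×
left-to-right use order: n, b, c, a1, b, e, d, a
typing: ill-typed: a function awaiting T3 gets T1
all disciplines: ordered ✗; linear ✗; affine ✗; relevant ✗; unrestricted ✗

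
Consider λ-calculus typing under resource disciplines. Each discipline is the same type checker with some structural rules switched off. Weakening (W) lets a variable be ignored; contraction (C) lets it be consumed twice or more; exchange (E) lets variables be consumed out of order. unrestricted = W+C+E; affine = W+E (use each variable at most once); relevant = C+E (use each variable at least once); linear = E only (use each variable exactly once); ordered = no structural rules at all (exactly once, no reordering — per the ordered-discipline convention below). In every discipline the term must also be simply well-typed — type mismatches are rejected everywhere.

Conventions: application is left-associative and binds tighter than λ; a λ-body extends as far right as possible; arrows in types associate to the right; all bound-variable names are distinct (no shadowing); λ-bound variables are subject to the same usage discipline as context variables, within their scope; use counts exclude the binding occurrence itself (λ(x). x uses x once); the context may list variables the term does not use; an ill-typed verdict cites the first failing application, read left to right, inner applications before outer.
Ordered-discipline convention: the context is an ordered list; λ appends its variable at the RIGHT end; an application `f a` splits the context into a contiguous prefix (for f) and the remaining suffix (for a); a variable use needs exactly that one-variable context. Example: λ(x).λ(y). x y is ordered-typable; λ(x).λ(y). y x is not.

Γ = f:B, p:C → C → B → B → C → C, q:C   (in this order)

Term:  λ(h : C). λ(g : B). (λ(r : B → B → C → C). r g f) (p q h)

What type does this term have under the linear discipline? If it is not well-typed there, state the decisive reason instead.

term : C → B → C → C
counts: f: 1; p: 1; q: 1; h [bound]: 1; g [bound]: 1; r [bound]: 1
uses in reading order: r, g, f, p, q, h
typing: ✓ — C → B → C → C
across the five disciplines: ordered ✗, linear ✓, affine ✓, relevant ✓, unrestricted ✓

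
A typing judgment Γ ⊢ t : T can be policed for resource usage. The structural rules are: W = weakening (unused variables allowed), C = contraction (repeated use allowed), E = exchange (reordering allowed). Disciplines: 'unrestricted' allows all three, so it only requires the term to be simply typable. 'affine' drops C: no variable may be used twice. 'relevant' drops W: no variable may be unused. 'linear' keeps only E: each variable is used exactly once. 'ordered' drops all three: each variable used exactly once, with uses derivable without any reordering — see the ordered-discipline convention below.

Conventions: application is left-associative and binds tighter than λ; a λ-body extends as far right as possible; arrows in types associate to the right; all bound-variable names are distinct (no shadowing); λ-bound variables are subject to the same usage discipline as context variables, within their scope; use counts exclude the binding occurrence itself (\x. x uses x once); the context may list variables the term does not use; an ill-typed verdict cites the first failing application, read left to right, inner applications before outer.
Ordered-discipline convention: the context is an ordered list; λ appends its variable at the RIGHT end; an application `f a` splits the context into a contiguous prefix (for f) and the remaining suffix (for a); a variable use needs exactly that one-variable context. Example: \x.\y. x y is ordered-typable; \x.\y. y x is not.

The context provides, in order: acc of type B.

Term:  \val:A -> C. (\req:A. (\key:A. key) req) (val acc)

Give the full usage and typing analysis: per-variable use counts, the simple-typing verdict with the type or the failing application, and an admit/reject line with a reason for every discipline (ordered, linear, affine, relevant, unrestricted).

use counts: acc=1, val (λ-bound)=1, req (λ-bound)=1, key (λ-bound)=1
uses in reading order: key, req, val, acc
typing: ill-typed: an application expects A but receives B
ordered: ✗ — a type mismatch blocks all five
linear: ✗ — the type mismatch rejects it
affine: ✗ — not simply typable
relevant: ✗ — fails simple typing
unrestricted: ✗ — a type mismatch blocks all five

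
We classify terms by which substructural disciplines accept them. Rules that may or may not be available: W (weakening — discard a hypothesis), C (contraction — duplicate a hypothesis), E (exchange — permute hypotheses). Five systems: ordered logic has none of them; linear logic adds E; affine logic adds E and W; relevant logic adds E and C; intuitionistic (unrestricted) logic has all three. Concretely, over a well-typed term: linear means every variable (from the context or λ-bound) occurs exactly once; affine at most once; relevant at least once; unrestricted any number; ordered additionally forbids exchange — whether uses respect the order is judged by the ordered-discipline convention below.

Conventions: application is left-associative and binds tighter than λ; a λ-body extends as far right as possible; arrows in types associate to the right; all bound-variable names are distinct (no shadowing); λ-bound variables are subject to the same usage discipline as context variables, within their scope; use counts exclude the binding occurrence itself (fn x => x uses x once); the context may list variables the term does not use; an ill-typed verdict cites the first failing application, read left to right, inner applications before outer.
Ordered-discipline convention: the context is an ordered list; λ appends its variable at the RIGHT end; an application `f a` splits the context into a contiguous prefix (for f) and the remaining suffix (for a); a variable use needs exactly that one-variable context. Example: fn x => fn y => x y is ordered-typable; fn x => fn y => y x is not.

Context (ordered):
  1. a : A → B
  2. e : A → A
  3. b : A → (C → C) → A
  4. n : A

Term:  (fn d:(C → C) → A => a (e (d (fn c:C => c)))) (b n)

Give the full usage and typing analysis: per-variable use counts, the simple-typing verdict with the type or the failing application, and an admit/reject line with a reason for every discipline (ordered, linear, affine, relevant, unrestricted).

variable uses: a ×1; e ×1; b ×1; n ×1; d (bound) ×1; c (bound) ×1
uses in reading order: a, e, d, c, b, n
typing: well-typed at B
ordered ✓ (one use each (a, e, b, n, d, c); ordered split holds)
linear ✓ (single use per variable (a, e, b, n, d, c))
affine ✓ (at most one use each (a, e, b, n, d, c))
relevant ✓ (none of a, e, b, n, d, c goes unused)
unrestricted ✓ (typability at B is all that's needed)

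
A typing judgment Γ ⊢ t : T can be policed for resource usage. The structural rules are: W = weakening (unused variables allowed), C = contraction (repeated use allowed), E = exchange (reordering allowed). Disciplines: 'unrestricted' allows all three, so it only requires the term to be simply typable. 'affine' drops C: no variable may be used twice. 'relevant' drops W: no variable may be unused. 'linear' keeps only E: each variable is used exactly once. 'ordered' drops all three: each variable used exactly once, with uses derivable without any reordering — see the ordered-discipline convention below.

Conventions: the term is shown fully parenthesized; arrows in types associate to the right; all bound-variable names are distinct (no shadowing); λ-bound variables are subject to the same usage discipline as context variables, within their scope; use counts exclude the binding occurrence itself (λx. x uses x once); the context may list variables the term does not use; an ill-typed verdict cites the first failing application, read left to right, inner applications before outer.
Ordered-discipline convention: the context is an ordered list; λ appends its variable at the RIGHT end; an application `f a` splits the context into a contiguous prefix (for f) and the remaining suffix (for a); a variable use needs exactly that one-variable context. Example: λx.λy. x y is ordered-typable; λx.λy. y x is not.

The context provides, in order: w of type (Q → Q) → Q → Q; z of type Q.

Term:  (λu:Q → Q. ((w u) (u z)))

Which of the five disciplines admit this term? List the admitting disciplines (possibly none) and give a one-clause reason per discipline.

admitting disciplines: relevant, unrestricted
counts: w: 1×; z: 1×; u (λ-bound): 2×
order of uses: w, u, u, z
typing: the term checks, with type (Q → Q) → Q
ordered ✗ (u ×2 used more than once (contraction))
linear ✗ (u ×2 used more than once (contraction))
affine ✗ (u ×2 used more than once (contraction))
relevant ✓ (none of w, z, u goes unused)
unrestricted ✓ (type-checks ((Q → Q) → Q) and nothing is barred)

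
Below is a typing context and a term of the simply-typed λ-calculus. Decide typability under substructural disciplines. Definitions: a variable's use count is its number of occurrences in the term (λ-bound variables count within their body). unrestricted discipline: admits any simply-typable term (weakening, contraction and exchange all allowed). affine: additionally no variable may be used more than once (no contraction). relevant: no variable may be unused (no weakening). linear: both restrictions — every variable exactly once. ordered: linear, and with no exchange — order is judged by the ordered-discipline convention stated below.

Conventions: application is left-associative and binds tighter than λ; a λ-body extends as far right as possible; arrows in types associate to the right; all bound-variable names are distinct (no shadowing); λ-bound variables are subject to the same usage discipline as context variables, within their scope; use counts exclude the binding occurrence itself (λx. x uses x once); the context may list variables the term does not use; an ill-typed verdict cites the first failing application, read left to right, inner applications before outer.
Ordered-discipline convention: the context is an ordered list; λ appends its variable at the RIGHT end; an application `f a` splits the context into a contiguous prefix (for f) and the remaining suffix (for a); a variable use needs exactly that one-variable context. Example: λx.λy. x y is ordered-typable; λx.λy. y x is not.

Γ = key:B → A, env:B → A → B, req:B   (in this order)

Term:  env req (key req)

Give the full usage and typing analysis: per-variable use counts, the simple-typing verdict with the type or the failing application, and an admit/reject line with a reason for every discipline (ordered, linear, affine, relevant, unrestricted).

variable uses: key: 1×, env: 1×, req: 2×
uses in reading order: env, req, key, req
typing: ✓ — B
ordered ✗ (needs contraction — req ×2)
linear ✗ (needs contraction — req ×2)
affine ✗ (needs contraction — req ×2)
relevant ✓ (every one of key, env, req appears)
unrestricted ✓ (well-typed at B; no restrictions here)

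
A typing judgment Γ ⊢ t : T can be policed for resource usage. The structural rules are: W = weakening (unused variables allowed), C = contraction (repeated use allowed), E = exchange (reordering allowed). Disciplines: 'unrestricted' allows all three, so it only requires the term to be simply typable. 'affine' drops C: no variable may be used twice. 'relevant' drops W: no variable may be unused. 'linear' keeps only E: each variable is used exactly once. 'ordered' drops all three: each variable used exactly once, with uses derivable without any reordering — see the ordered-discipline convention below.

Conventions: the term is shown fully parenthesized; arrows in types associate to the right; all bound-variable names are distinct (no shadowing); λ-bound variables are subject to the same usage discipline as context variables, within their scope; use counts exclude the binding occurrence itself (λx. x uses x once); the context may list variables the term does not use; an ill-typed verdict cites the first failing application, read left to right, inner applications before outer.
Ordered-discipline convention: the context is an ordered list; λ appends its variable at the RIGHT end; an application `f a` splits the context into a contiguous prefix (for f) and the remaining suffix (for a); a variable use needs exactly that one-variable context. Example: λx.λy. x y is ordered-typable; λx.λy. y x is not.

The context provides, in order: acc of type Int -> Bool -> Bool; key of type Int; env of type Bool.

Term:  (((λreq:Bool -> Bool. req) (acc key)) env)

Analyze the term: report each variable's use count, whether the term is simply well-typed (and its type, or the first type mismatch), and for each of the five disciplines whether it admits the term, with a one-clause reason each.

variable uses: acc: 1, key: 1, env: 1, req (λ-bound): 1
use order (left to right): req, acc, key, env
typing: well-typed — term : Bool
ordered: ✓, acc, key, env, req: once each, no exchange needed
linear: ✓, acc, key, env, req: one use apiece
affine: ✓, acc, key, env, req: no repeats, contraction unneeded
relevant: ✓, at least one use each (acc, key, env, req)
unrestricted: ✓, simply typable at Bool; W, C, E all held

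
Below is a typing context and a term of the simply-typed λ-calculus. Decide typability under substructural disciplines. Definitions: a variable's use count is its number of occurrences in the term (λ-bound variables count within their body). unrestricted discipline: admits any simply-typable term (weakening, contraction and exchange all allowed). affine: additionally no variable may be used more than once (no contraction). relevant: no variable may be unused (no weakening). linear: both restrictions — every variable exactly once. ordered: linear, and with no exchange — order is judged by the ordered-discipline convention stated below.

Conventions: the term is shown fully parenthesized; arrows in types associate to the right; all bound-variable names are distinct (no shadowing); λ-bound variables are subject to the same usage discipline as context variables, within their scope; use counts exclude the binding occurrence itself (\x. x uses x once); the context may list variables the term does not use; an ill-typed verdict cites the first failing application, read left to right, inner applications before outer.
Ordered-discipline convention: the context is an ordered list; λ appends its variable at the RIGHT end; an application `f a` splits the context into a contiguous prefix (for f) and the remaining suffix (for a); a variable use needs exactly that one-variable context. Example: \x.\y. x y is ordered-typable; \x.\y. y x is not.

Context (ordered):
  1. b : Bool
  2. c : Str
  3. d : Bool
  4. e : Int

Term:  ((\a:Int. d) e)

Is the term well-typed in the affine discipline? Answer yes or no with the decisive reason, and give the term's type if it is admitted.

yes — b, c, d, e, a: no repeats, contraction unneeded; term : Bool
variable uses: b: 0; c: 0; d: 1; e: 1; a [bound]: 0
uses in reading order: d, e
typing: well-typed — term : Bool
per-discipline verdicts: ordered ✗ | linear ✗ | affine ✓ | relevant ✗ | unrestricted ✓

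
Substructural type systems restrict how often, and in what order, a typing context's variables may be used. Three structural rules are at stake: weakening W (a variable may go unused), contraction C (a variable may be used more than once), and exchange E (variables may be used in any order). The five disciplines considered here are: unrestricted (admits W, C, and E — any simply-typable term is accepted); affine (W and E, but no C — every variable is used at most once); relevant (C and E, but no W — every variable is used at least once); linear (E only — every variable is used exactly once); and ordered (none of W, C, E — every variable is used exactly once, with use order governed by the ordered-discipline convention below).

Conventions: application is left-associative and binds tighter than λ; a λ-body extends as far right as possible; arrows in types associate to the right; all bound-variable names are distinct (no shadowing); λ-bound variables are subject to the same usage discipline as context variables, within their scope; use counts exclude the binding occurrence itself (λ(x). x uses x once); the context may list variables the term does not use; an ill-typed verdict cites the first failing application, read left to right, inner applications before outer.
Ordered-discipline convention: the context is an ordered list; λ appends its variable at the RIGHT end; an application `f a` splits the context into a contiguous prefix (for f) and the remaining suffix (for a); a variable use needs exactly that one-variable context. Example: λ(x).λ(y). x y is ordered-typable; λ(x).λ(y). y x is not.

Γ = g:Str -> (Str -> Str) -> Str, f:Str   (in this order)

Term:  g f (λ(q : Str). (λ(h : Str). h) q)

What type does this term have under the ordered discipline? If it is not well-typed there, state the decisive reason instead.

term : Str
counts: g: 1; f: 1; q (λ-bound): 1; h (λ-bound): 1
left-to-right use order: g, f, h, q
typing: the term checks, with type Str
per-discipline verdicts: ordered ✓, linear ✓, affine ✓, relevant ✓, unrestricted ✓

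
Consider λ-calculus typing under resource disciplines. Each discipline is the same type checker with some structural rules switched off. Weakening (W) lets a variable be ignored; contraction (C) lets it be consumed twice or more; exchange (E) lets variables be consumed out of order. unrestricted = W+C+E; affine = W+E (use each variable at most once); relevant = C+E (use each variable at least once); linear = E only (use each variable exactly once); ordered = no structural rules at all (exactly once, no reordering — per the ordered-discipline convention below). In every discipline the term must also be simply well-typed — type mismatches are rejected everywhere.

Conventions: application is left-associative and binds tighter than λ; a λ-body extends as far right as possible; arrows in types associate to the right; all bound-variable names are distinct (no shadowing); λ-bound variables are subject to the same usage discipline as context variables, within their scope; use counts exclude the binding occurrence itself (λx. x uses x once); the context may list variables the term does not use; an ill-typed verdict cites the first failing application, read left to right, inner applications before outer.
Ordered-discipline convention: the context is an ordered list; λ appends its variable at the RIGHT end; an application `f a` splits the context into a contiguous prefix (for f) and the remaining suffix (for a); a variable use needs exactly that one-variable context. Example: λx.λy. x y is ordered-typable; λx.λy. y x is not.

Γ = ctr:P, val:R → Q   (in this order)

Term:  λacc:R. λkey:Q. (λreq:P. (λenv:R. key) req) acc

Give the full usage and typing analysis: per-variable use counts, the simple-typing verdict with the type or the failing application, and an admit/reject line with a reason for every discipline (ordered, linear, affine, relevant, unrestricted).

use counts: ctr=0, val=0, acc (λ-bound)=1, key (λ-bound)=1, req (λ-bound)=1, env (λ-bound)=0
uses in reading order: key, req, acc
typing: ill-typed: an application expects R but receives P
ordered: ✗ — the type mismatch rejects it
linear: ✗ — not simply typable
affine: ✗ — fails simple typing
relevant: ✗ — a type mismatch blocks all five
unrestricted: ✗ — the type mismatch rejects it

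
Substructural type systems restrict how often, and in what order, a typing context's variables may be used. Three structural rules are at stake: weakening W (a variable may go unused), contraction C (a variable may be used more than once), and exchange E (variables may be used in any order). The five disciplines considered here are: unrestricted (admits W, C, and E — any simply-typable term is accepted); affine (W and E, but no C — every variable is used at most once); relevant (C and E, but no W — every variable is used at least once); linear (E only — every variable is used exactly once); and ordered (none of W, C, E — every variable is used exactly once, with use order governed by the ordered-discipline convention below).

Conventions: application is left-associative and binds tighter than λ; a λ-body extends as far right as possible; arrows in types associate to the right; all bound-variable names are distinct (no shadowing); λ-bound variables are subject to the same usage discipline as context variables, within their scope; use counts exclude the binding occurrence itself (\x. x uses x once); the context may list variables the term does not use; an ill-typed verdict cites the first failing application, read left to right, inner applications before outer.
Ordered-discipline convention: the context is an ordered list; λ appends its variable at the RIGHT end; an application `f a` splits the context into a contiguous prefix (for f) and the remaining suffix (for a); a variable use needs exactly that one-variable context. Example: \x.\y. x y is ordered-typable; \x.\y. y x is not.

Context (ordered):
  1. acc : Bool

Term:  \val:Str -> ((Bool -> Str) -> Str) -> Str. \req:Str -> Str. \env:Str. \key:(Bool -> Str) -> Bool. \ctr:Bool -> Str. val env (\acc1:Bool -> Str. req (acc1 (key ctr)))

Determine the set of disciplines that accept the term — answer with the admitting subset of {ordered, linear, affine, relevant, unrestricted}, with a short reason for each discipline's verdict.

admitted by: affine, unrestricted
variable uses: acc: 0; val [bound]: 1; req [bound]: 1; env [bound]: 1; key [bound]: 1; ctr [bound]: 1; acc1 [bound]: 1
use order (left to right): val, env, req, acc1, key, ctr
typing: well-typed at (Str -> ((Bool -> Str) -> Str) -> Str) -> (Str -> Str) -> Str -> ((Bool -> Str) -> Bool) -> (Bool -> Str) -> Str
ordered: ✗ — unused: acc — weakening required
linear: ✗ — unused: acc — weakening required
affine: ✓ — no duplicate uses among acc, val, req, env, key, ctr, acc1
relevant: ✗ — unused: acc — weakening required
unrestricted: ✓ — well-typed at (Str -> ((Bool -> Str) -> Str) -> Str) -> (Str -> Str) -> Str -> ((Bool -> Str) -> Bool) -> (Bool -> Str) -> Str; no restrictions here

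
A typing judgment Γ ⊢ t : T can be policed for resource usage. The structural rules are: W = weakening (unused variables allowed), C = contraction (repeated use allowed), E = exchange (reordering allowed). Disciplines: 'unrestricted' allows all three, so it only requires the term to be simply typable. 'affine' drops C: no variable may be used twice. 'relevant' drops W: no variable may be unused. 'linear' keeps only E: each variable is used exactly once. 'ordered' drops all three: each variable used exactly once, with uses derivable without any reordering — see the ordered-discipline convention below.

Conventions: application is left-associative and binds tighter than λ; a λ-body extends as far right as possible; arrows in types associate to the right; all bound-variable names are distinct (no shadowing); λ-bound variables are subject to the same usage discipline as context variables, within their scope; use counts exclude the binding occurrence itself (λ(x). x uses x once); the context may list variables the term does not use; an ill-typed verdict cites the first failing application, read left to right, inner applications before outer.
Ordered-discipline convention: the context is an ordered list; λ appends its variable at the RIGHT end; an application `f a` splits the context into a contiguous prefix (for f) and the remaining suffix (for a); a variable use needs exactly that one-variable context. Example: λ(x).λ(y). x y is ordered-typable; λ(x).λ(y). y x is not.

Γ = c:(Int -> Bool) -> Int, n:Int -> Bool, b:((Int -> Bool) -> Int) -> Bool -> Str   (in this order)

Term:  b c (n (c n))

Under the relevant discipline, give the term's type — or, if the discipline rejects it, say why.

term : Str
usage: c=2; n=2; b=1
order of uses: b, c, n, c, n
typing: well-typed at Str
per-discipline verdicts: ordered ✗; linear ✗; affine ✗; relevant ✓; unrestricted ✓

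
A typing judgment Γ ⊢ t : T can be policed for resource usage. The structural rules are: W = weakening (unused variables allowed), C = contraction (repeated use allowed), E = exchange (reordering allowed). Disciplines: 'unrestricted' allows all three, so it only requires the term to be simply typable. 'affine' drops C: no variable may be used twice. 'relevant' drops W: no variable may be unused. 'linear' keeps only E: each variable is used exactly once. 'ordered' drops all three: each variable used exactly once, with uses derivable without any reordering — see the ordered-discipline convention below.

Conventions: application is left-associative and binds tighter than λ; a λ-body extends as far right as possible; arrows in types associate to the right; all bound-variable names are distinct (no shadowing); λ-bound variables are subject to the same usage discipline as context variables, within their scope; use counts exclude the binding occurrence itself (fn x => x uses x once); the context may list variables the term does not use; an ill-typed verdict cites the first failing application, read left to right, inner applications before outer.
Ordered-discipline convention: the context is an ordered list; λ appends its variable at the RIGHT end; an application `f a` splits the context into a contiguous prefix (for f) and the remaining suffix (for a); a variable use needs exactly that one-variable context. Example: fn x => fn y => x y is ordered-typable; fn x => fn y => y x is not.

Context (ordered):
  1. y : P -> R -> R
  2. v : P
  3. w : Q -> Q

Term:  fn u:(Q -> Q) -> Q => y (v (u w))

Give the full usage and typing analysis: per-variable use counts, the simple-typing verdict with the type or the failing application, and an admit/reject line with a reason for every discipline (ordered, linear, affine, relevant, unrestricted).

use counts: y: 1; v: 1; w: 1; u (λ-bound): 1
uses in reading order: y, v, u, w
typing: ill-typed: non-function type P applied to an argument
ordered ✗ (not simply typable)
linear ✗ (fails simple typing)
affine ✗ (a type mismatch blocks all five)
relevant ✗ (the type mismatch rejects it)
unrestricted ✗ (not simply typable)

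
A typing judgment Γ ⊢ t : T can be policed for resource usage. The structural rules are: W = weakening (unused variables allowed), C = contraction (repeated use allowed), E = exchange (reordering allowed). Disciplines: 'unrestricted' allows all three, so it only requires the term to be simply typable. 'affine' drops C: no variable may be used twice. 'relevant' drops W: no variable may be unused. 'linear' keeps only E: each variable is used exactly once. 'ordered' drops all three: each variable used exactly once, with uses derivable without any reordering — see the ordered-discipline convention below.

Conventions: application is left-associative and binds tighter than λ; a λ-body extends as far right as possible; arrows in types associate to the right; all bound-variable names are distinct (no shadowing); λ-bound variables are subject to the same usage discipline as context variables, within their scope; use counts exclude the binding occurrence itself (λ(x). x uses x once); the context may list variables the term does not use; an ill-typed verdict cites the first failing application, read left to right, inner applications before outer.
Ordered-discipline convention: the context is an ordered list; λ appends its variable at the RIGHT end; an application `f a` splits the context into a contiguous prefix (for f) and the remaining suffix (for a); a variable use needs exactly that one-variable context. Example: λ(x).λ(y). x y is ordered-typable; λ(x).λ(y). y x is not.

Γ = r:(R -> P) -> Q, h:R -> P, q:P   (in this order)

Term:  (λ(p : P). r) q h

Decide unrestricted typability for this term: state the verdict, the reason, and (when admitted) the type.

yes — well-typed at Q; no restrictions here; term : Q
counts: r ×1; h ×1; q ×1; p [bound] ×0
order of uses: r, q, h
typing: the term checks, with type Q
per-discipline verdicts: ordered ✗ | linear ✗ | affine ✓ | relevant ✗ | unrestricted ✓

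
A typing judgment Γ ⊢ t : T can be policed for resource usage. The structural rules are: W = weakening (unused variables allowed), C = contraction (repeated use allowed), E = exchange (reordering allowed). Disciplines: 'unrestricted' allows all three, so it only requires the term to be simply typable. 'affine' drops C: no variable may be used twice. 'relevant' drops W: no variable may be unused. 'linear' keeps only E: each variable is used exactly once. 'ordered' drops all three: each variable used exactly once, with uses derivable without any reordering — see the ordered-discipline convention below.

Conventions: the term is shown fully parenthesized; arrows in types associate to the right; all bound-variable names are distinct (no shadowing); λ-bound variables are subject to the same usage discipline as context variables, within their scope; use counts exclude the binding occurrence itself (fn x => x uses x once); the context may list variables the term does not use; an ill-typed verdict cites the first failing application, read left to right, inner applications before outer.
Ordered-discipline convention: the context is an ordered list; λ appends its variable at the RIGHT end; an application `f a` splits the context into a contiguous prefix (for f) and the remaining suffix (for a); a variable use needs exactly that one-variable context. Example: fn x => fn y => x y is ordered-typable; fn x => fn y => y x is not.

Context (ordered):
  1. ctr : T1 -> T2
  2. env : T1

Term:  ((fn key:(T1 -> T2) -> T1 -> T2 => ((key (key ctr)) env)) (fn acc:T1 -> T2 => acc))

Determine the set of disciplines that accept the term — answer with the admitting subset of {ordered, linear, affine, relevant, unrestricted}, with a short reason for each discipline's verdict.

admitted in: relevant, unrestricted
variable uses: ctr ×1; env ×1; key [bound] ×2; acc [bound] ×1
order of uses: key, key, ctr, env, acc
typing: well-typed — term : T2
ordered: ✗ — repeated use of key ×2
linear: ✗ — repeated use of key ×2
affine: ✗ — repeated use of key ×2
relevant: ✓ — every one of ctr, env, key, acc appears
unrestricted: ✓ — well-typed at T2; no restrictions here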